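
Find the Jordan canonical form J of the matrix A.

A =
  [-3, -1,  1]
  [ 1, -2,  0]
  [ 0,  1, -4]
J_3(-3)

The characteristic polynomial is
  det(x·I − A) = x^3 + 9*x^2 + 27*x + 27 = (x + 3)^3

Eigenvalues and multiplicities (the geometric multiplicity of λ is n − rank(A − λI), which equals the number of Jordan blocks for λ):
  λ = -3: algebraic multiplicity = 3, geometric multiplicity = 1

Determining the block sizes for each eigenvalue:
  λ = -3: one block (gm = 1), so the single block has size am = 3 → block sizes [3]

Assembling the blocks gives a Jordan form
J =
  [-3,  1,  0]
  [ 0, -3,  1]
  [ 0,  0, -3]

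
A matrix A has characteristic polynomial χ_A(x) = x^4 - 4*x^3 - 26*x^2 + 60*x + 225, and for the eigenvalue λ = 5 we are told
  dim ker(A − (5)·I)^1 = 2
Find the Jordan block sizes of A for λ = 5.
Block sizes for λ = 5: [1, 1]

From the dimensions of kernels of powers, the number of Jordan blocks of size at least j is d_j − d_{j−1} where d_j = dim ker(N^j) (with d_0 = 0). Computing the differences gives [2].
The number of blocks of size exactly k is (#blocks of size ≥ k) − (#blocks of size ≥ k + 1), so the partition is: 2 block(s) of size 1.
In nonincreasing order the block sizes are [1, 1].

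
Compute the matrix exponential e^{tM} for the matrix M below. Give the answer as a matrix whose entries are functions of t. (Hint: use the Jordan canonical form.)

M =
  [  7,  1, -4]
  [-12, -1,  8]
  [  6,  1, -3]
e^{tM} =
  [6*t*exp(t) + exp(t), t*exp(t), -4*t*exp(t)]
  [-12*t*exp(t), -2*t*exp(t) + exp(t), 8*t*exp(t)]
  [6*t*exp(t), t*exp(t), -4*t*exp(t) + exp(t)]

Strategy: write M = P · J · P⁻¹ where J is a Jordan canonical form, so e^{tM} = P · e^{tJ} · P⁻¹, and e^{tJ} can be computed block-by-block.

M has Jordan form
J =
  [1, 1, 0]
  [0, 1, 0]
  [0, 0, 1]
(up to reordering of blocks).

Per-block formulas:
  For a 2×2 Jordan block J_2(1): exp(t · J_2(1)) = e^(1t)·(I + t·N), where N is the 2×2 nilpotent shift.
  For a 1×1 block at λ = 1: exp(t · [1]) = [e^(1t)].

After assembling e^{tJ} and conjugating by P, we get:

e^{tM} =
  [6*t*exp(t) + exp(t), t*exp(t), -4*t*exp(t)]
  [-12*t*exp(t), -2*t*exp(t) + exp(t), 8*t*exp(t)]
  [6*t*exp(t), t*exp(t), -4*t*exp(t) + exp(t)]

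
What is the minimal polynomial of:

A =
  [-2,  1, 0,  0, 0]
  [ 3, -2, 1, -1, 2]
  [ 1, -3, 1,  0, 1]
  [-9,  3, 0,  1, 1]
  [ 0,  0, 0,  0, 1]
x^5 + x^4 - 2*x^3 - 2*x^2 + x + 1

The characteristic polynomial is χ_A(x) = (x - 1)^2*(x + 1)^3, so the eigenvalues are known. The minimal polynomial is
  m_A(x) = Π_λ (x − λ)^{k_λ}
where k_λ is the size of the *largest* Jordan block for λ (equivalently, the smallest k with (A − λI)^k v = 0 for every generalised eigenvector v of λ).

  λ = -1: largest Jordan block has size 3, contributing (x + 1)^3
  λ = 1: largest Jordan block has size 2, contributing (x − 1)^2

So m_A(x) = (x - 1)^2*(x + 1)^3 = x^5 + x^4 - 2*x^3 - 2*x^2 + x + 1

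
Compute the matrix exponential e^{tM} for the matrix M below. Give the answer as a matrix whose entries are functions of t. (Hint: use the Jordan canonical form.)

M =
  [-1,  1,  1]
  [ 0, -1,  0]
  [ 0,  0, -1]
e^{tM} =
  [exp(-t), t*exp(-t), t*exp(-t)]
  [0, exp(-t), 0]
  [0, 0, exp(-t)]

Strategy: write M = P · J · P⁻¹ where J is a Jordan canonical form, so e^{tM} = P · e^{tJ} · P⁻¹, and e^{tJ} can be computed block-by-block.

M has Jordan form
J =
  [-1,  1,  0]
  [ 0, -1,  0]
  [ 0,  0, -1]
(up to reordering of blocks).

Per-block formulas:
  For a 1×1 block at λ = -1: exp(t · [-1]) = [e^(-1t)].
  For a 2×2 Jordan block J_2(-1): exp(t · J_2(-1)) = e^(-1t)·(I + t·N), where N is the 2×2 nilpotent shift.

After assembling e^{tJ} and conjugating by P, we get:

e^{tM} =
  [exp(-t), t*exp(-t), t*exp(-t)]
  [0, exp(-t), 0]
  [0, 0, exp(-t)]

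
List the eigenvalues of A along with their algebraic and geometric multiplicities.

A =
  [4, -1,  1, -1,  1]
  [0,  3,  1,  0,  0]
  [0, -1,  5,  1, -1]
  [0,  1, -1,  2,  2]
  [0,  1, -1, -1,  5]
λ = 3: alg = 1, geom = 1; λ = 4: alg = 4, geom = 3

Step 1 — factor the characteristic polynomial to read off the algebraic multiplicities:
  χ_A(x) = (x - 4)^4*(x - 3)

Step 2 — compute geometric multiplicities via the rank-nullity identity g(λ) = n − rank(A − λI):
  rank(A − (3)·I) = 4, so dim ker(A − (3)·I) = n − 4 = 1
  rank(A − (4)·I) = 2, so dim ker(A − (4)·I) = n − 2 = 3

Summary:
  λ = 3: algebraic multiplicity = 1, geometric multiplicity = 1
  λ = 4: algebraic multiplicity = 4, geometric multiplicity = 3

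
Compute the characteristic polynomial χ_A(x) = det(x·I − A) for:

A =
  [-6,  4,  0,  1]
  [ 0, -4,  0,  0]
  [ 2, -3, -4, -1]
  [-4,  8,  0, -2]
x^4 + 16*x^3 + 96*x^2 + 256*x + 256

Expanding det(x·I − A) (e.g. by cofactor expansion or by noting that A is similar to its Jordan form J, which has the same characteristic polynomial as A) gives
  χ_A(x) = x^4 + 16*x^3 + 96*x^2 + 256*x + 256
which factors as (x + 4)^4. The eigenvalues (with algebraic multiplicities) are λ = -4 with multiplicity 4.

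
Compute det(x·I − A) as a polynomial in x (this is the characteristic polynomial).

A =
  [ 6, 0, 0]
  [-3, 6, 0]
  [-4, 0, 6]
x^3 - 18*x^2 + 108*x - 216

Expanding det(x·I − A) (e.g. by cofactor expansion or by noting that A is similar to its Jordan form J, which has the same characteristic polynomial as A) gives
  χ_A(x) = x^3 - 18*x^2 + 108*x - 216
which factors as (x - 6)^3. The eigenvalues (with algebraic multiplicities) are λ = 6 with multiplicity 3.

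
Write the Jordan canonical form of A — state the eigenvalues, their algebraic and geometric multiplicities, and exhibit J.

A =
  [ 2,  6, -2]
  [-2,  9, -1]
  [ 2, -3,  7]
J_2(6) ⊕ J_1(6)

The characteristic polynomial is
  det(x·I − A) = x^3 - 18*x^2 + 108*x - 216 = (x - 6)^3

Eigenvalues and multiplicities (the geometric multiplicity of λ is n − rank(A − λI), which equals the number of Jordan blocks for λ):
  λ = 6: algebraic multiplicity = 3, geometric multiplicity = 2

Determining the block sizes for each eigenvalue:
  λ = 6: 2 blocks summing to 3 forces exactly one block of size 2 and the rest size 1 → block sizes [2, 1]

Assembling the blocks gives a Jordan form
J =
  [6, 1, 0]
  [0, 6, 0]
  [0, 0, 6]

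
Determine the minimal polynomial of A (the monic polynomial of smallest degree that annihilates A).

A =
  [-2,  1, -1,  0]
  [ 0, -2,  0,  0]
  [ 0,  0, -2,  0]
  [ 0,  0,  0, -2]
x^2 + 4*x + 4

The characteristic polynomial is χ_A(x) = (x + 2)^4, so the eigenvalues are known. The minimal polynomial is
  m_A(x) = Π_λ (x − λ)^{k_λ}
where k_λ is the size of the *largest* Jordan block for λ (equivalently, the smallest k with (A − λI)^k v = 0 for every generalised eigenvector v of λ).

  λ = -2: largest Jordan block has size 2, contributing (x + 2)^2

So m_A(x) = (x + 2)^2 = x^2 + 4*x + 4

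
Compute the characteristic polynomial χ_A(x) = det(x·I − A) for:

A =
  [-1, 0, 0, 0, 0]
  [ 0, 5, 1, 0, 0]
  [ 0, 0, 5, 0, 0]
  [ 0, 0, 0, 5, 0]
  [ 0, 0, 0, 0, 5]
x^5 - 19*x^4 + 130*x^3 - 350*x^2 + 125*x + 625

Expanding det(x·I − A) (e.g. by cofactor expansion or by noting that A is similar to its Jordan form J, which has the same characteristic polynomial as A) gives
  χ_A(x) = x^5 - 19*x^4 + 130*x^3 - 350*x^2 + 125*x + 625
which factors as (x - 5)^4*(x + 1). The eigenvalues (with algebraic multiplicities) are λ = -1 with multiplicity 1, λ = 5 with multiplicity 4.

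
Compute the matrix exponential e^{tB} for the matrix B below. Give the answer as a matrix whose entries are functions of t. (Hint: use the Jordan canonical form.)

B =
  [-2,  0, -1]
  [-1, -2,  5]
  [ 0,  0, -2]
e^{tB} =
  [exp(-2*t), 0, -t*exp(-2*t)]
  [-t*exp(-2*t), exp(-2*t), t^2*exp(-2*t)/2 + 5*t*exp(-2*t)]
  [0, 0, exp(-2*t)]

Strategy: write B = P · J · P⁻¹ where J is a Jordan canonical form, so e^{tB} = P · e^{tJ} · P⁻¹, and e^{tJ} can be computed block-by-block.

B has Jordan form
J =
  [-2,  1,  0]
  [ 0, -2,  1]
  [ 0,  0, -2]
(up to reordering of blocks).

Per-block formulas:
  For a 3×3 Jordan block J_3(-2): exp(t · J_3(-2)) = e^(-2t)·(I + t·N + (t^2/2)·N^2), where N is the 3×3 nilpotent shift.

After assembling e^{tJ} and conjugating by P, we get:

e^{tB} =
  [exp(-2*t), 0, -t*exp(-2*t)]
  [-t*exp(-2*t), exp(-2*t), t^2*exp(-2*t)/2 + 5*t*exp(-2*t)]
  [0, 0, exp(-2*t)]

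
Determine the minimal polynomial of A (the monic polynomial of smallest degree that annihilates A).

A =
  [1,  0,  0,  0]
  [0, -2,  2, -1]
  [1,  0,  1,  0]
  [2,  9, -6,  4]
x^2 - 2*x + 1

The characteristic polynomial is χ_A(x) = (x - 1)^4, so the eigenvalues are known. The minimal polynomial is
  m_A(x) = Π_λ (x − λ)^{k_λ}
where k_λ is the size of the *largest* Jordan block for λ (equivalently, the smallest k with (A − λI)^k v = 0 for every generalised eigenvector v of λ).

  λ = 1: largest Jordan block has size 2, contributing (x − 1)^2

So m_A(x) = (x - 1)^2 = x^2 - 2*x + 1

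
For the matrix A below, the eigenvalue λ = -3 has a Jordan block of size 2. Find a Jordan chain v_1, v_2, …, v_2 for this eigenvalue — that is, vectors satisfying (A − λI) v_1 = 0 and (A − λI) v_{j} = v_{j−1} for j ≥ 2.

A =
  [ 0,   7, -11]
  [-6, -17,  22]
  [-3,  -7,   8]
A Jordan chain for λ = -3 of length 2:
v_1 = (3, -6, -3)ᵀ
v_2 = (1, 0, 0)ᵀ

Let N = A − (-3)·I. We want v_2 with N^2 v_2 = 0 but N^1 v_2 ≠ 0; then v_{j-1} := N · v_j for j = 2, …, 2.

Pick v_2 = (1, 0, 0)ᵀ.
Then v_1 = N · v_2 = (3, -6, -3)ᵀ.

Sanity check: (A − (-3)·I) v_1 = (0, 0, 0)ᵀ = 0. ✓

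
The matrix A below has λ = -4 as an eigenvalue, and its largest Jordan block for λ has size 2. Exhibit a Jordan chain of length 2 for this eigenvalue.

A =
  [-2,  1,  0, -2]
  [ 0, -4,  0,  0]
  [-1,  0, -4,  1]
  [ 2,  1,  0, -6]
A Jordan chain for λ = -4 of length 2:
v_1 = (2, 0, -1, 2)ᵀ
v_2 = (1, 0, 0, 0)ᵀ

Let N = A − (-4)·I. We want v_2 with N^2 v_2 = 0 but N^1 v_2 ≠ 0; then v_{j-1} := N · v_j for j = 2, …, 2.

Pick v_2 = (1, 0, 0, 0)ᵀ.
Then v_1 = N · v_2 = (2, 0, -1, 2)ᵀ.

Sanity check: (A − (-4)·I) v_1 = (0, 0, 0, 0)ᵀ = 0. ✓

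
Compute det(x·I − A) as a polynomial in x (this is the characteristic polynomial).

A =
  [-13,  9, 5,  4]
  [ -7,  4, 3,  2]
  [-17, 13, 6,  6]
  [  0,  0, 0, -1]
x^4 + 4*x^3 + 6*x^2 + 4*x + 1

Expanding det(x·I − A) (e.g. by cofactor expansion or by noting that A is similar to its Jordan form J, which has the same characteristic polynomial as A) gives
  χ_A(x) = x^4 + 4*x^3 + 6*x^2 + 4*x + 1
which factors as (x + 1)^4. The eigenvalues (with algebraic multiplicities) are λ = -1 with multiplicity 4.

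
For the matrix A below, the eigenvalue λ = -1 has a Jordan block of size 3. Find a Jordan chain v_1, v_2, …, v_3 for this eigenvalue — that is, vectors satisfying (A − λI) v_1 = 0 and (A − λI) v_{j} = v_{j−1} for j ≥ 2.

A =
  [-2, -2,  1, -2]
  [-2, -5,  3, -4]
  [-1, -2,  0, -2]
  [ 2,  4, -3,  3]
A Jordan chain for λ = -1 of length 3:
v_1 = (0, -1, 0, 1)ᵀ
v_2 = (-1, -2, -1, 2)ᵀ
v_3 = (1, 0, 0, 0)ᵀ

Let N = A − (-1)·I. We want v_3 with N^3 v_3 = 0 but N^2 v_3 ≠ 0; then v_{j-1} := N · v_j for j = 3, …, 2.

Pick v_3 = (1, 0, 0, 0)ᵀ.
Then v_2 = N · v_3 = (-1, -2, -1, 2)ᵀ.
Then v_1 = N · v_2 = (0, -1, 0, 1)ᵀ.

Sanity check: (A − (-1)·I) v_1 = (0, 0, 0, 0)ᵀ = 0. ✓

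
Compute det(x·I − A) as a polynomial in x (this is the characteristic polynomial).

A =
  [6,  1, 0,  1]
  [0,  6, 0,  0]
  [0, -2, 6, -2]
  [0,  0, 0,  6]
x^4 - 24*x^3 + 216*x^2 - 864*x + 1296

Expanding det(x·I − A) (e.g. by cofactor expansion or by noting that A is similar to its Jordan form J, which has the same characteristic polynomial as A) gives
  χ_A(x) = x^4 - 24*x^3 + 216*x^2 - 864*x + 1296
which factors as (x - 6)^4. The eigenvalues (with algebraic multiplicities) are λ = 6 with multiplicity 4.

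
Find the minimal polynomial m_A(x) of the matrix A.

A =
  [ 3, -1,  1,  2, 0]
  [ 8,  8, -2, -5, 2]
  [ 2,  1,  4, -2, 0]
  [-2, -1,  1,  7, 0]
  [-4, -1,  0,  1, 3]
x^3 - 15*x^2 + 75*x - 125

The characteristic polynomial is χ_A(x) = (x - 5)^5, so the eigenvalues are known. The minimal polynomial is
  m_A(x) = Π_λ (x − λ)^{k_λ}
where k_λ is the size of the *largest* Jordan block for λ (equivalently, the smallest k with (A − λI)^k v = 0 for every generalised eigenvector v of λ).

  λ = 5: largest Jordan block has size 3, contributing (x − 5)^3

So m_A(x) = (x - 5)^3 = x^3 - 15*x^2 + 75*x - 125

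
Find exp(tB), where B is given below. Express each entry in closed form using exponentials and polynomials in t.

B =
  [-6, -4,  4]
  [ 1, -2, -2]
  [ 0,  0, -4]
e^{tB} =
  [-2*t*exp(-4*t) + exp(-4*t), -4*t*exp(-4*t), 4*t*exp(-4*t)]
  [t*exp(-4*t), 2*t*exp(-4*t) + exp(-4*t), -2*t*exp(-4*t)]
  [0, 0, exp(-4*t)]

Strategy: write B = P · J · P⁻¹ where J is a Jordan canonical form, so e^{tB} = P · e^{tJ} · P⁻¹, and e^{tJ} can be computed block-by-block.

B has Jordan form
J =
  [-4,  1,  0]
  [ 0, -4,  0]
  [ 0,  0, -4]
(up to reordering of blocks).

Per-block formulas:
  For a 1×1 block at λ = -4: exp(t · [-4]) = [e^(-4t)].
  For a 2×2 Jordan block J_2(-4): exp(t · J_2(-4)) = e^(-4t)·(I + t·N), where N is the 2×2 nilpotent shift.

After assembling e^{tJ} and conjugating by P, we get:

e^{tB} =
  [-2*t*exp(-4*t) + exp(-4*t), -4*t*exp(-4*t), 4*t*exp(-4*t)]
  [t*exp(-4*t), 2*t*exp(-4*t) + exp(-4*t), -2*t*exp(-4*t)]
  [0, 0, exp(-4*t)]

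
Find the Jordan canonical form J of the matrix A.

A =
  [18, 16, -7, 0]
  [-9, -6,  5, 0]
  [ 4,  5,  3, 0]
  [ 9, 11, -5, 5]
J_3(5) ⊕ J_1(5)

The characteristic polynomial is
  det(x·I − A) = x^4 - 20*x^3 + 150*x^2 - 500*x + 625 = (x - 5)^4

Eigenvalues and multiplicities (the geometric multiplicity of λ is n − rank(A − λI), which equals the number of Jordan blocks for λ):
  λ = 5: algebraic multiplicity = 4, geometric multiplicity = 2

Determining the block sizes for each eigenvalue:
  λ = 5: with am = 4 and gm = 2, the partition is not yet determined (e.g. several partitions of 4 into 2 parts exist). Let N = A − (5)·I. Computing rank(N^1) = 2, rank(N^2) = 1, rank(N^3) = 0; the number of blocks of size ≥ j is rank(N^{j−1}) − rank(N^j), giving [2, 1, 1]. So we have 1 block(s) of size 3, 1 block(s) of size 1 → block sizes [3, 1]

Assembling the blocks gives a Jordan form
J =
  [5, 1, 0, 0]
  [0, 5, 1, 0]
  [0, 0, 5, 0]
  [0, 0, 0, 5]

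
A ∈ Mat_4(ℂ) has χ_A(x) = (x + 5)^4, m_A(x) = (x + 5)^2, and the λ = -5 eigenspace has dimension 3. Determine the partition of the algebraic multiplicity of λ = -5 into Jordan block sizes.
Block sizes for λ = -5: [2, 1, 1]

Step 1 — from the characteristic polynomial, algebraic multiplicity of λ = -5 is 4. From dim ker(A − (-5)·I) = 3, there are exactly 3 Jordan blocks for λ = -5.
Step 2 — from the minimal polynomial, the factor (x + 5)^2 tells us the largest block for λ = -5 has size 2.
Step 3 — with total size 4, 3 blocks, and largest block 2, the block sizes (in nonincreasing order) are [2, 1, 1].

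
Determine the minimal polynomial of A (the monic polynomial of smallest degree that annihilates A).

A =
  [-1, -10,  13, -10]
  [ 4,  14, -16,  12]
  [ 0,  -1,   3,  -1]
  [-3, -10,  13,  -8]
x^3 - 6*x^2 + 12*x - 8

The characteristic polynomial is χ_A(x) = (x - 2)^4, so the eigenvalues are known. The minimal polynomial is
  m_A(x) = Π_λ (x − λ)^{k_λ}
where k_λ is the size of the *largest* Jordan block for λ (equivalently, the smallest k with (A − λI)^k v = 0 for every generalised eigenvector v of λ).

  λ = 2: largest Jordan block has size 3, contributing (x − 2)^3

So m_A(x) = (x - 2)^3 = x^3 - 6*x^2 + 12*x - 8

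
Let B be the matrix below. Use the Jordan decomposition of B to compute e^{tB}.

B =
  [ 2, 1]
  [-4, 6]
e^{tB} =
  [-2*t*exp(4*t) + exp(4*t), t*exp(4*t)]
  [-4*t*exp(4*t), 2*t*exp(4*t) + exp(4*t)]

Strategy: write B = P · J · P⁻¹ where J is a Jordan canonical form, so e^{tB} = P · e^{tJ} · P⁻¹, and e^{tJ} can be computed block-by-block.

B has Jordan form
J =
  [4, 1]
  [0, 4]
(up to reordering of blocks).

Per-block formulas:
  For a 2×2 Jordan block J_2(4): exp(t · J_2(4)) = e^(4t)·(I + t·N), where N is the 2×2 nilpotent shift.

After assembling e^{tJ} and conjugating by P, we get:

e^{tB} =
  [-2*t*exp(4*t) + exp(4*t), t*exp(4*t)]
  [-4*t*exp(4*t), 2*t*exp(4*t) + exp(4*t)]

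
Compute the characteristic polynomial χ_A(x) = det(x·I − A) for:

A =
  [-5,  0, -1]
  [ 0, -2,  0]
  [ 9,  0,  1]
x^3 + 6*x^2 + 12*x + 8

Expanding det(x·I − A) (e.g. by cofactor expansion or by noting that A is similar to its Jordan form J, which has the same characteristic polynomial as A) gives
  χ_A(x) = x^3 + 6*x^2 + 12*x + 8
which factors as (x + 2)^3. The eigenvalues (with algebraic multiplicities) are λ = -2 with multiplicity 3.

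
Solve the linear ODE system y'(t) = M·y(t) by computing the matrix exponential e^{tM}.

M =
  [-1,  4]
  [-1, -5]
e^{tM} =
  [2*t*exp(-3*t) + exp(-3*t), 4*t*exp(-3*t)]
  [-t*exp(-3*t), -2*t*exp(-3*t) + exp(-3*t)]

Strategy: write M = P · J · P⁻¹ where J is a Jordan canonical form, so e^{tM} = P · e^{tJ} · P⁻¹, and e^{tJ} can be computed block-by-block.

M has Jordan form
J =
  [-3,  1]
  [ 0, -3]
(up to reordering of blocks).

Per-block formulas:
  For a 2×2 Jordan block J_2(-3): exp(t · J_2(-3)) = e^(-3t)·(I + t·N), where N is the 2×2 nilpotent shift.

After assembling e^{tJ} and conjugating by P, we get:

e^{tM} =
  [2*t*exp(-3*t) + exp(-3*t), 4*t*exp(-3*t)]
  [-t*exp(-3*t), -2*t*exp(-3*t) + exp(-3*t)]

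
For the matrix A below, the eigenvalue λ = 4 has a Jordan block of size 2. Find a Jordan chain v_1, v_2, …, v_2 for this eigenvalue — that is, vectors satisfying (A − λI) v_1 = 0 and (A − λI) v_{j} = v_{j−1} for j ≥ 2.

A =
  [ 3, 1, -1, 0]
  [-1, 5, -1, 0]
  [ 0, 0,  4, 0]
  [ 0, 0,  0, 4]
A Jordan chain for λ = 4 of length 2:
v_1 = (-1, -1, 0, 0)ᵀ
v_2 = (1, 0, 0, 0)ᵀ

Let N = A − (4)·I. We want v_2 with N^2 v_2 = 0 but N^1 v_2 ≠ 0; then v_{j-1} := N · v_j for j = 2, …, 2.

Pick v_2 = (1, 0, 0, 0)ᵀ.
Then v_1 = N · v_2 = (-1, -1, 0, 0)ᵀ.

Sanity check: (A − (4)·I) v_1 = (0, 0, 0, 0)ᵀ = 0. ✓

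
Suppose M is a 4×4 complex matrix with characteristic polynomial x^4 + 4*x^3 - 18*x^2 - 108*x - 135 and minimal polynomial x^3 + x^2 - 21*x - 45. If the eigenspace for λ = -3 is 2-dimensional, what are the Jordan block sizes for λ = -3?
Block sizes for λ = -3: [2, 1]

Step 1 — from the characteristic polynomial, algebraic multiplicity of λ = -3 is 3. From dim ker(M − (-3)·I) = 2, there are exactly 2 Jordan blocks for λ = -3.
Step 2 — from the minimal polynomial, the factor (x + 3)^2 tells us the largest block for λ = -3 has size 2.
Step 3 — with total size 3, 2 blocks, and largest block 2, the block sizes (in nonincreasing order) are [2, 1].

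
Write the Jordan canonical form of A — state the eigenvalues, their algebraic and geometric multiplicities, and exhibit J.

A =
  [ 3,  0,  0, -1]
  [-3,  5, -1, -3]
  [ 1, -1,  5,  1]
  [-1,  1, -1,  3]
J_3(4) ⊕ J_1(4)

The characteristic polynomial is
  det(x·I − A) = x^4 - 16*x^3 + 96*x^2 - 256*x + 256 = (x - 4)^4

Eigenvalues and multiplicities (the geometric multiplicity of λ is n − rank(A − λI), which equals the number of Jordan blocks for λ):
  λ = 4: algebraic multiplicity = 4, geometric multiplicity = 2

Determining the block sizes for each eigenvalue:
  λ = 4: with am = 4 and gm = 2, the partition is not yet determined (e.g. several partitions of 4 into 2 parts exist). Let N = A − (4)·I. Computing rank(N^1) = 2, rank(N^2) = 1, rank(N^3) = 0; the number of blocks of size ≥ j is rank(N^{j−1}) − rank(N^j), giving [2, 1, 1]. So we have 1 block(s) of size 3, 1 block(s) of size 1 → block sizes [3, 1]

Assembling the blocks gives a Jordan form
J =
  [4, 1, 0, 0]
  [0, 4, 1, 0]
  [0, 0, 4, 0]
  [0, 0, 0, 4]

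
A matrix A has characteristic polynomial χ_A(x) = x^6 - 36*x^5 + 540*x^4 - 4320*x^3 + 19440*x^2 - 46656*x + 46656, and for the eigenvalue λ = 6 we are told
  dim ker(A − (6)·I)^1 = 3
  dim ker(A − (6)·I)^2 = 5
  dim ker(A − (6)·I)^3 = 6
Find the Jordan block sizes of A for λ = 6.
Block sizes for λ = 6: [3, 2, 1]

From the dimensions of kernels of powers, the number of Jordan blocks of size at least j is d_j − d_{j−1} where d_j = dim ker(N^j) (with d_0 = 0). Computing the differences gives [3, 2, 1].
The number of blocks of size exactly k is (#blocks of size ≥ k) − (#blocks of size ≥ k + 1), so the partition is: 1 block(s) of size 1, 1 block(s) of size 2, 1 block(s) of size 3.
In nonincreasing order the block sizes are [3, 2, 1].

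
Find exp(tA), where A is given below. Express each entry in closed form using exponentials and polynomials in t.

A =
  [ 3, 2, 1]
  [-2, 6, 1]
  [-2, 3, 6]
e^{tA} =
  [-t^2*exp(5*t) - 2*t*exp(5*t) + exp(5*t), t^2*exp(5*t)/2 + 2*t*exp(5*t), t^2*exp(5*t)/2 + t*exp(5*t)]
  [-2*t*exp(5*t), t*exp(5*t) + exp(5*t), t*exp(5*t)]
  [-2*t^2*exp(5*t) - 2*t*exp(5*t), t^2*exp(5*t) + 3*t*exp(5*t), t^2*exp(5*t) + t*exp(5*t) + exp(5*t)]

Strategy: write A = P · J · P⁻¹ where J is a Jordan canonical form, so e^{tA} = P · e^{tJ} · P⁻¹, and e^{tJ} can be computed block-by-block.

A has Jordan form
J =
  [5, 1, 0]
  [0, 5, 1]
  [0, 0, 5]
(up to reordering of blocks).

Per-block formulas:
  For a 3×3 Jordan block J_3(5): exp(t · J_3(5)) = e^(5t)·(I + t·N + (t^2/2)·N^2), where N is the 3×3 nilpotent shift.

After assembling e^{tJ} and conjugating by P, we get:

e^{tA} =
  [-t^2*exp(5*t) - 2*t*exp(5*t) + exp(5*t), t^2*exp(5*t)/2 + 2*t*exp(5*t), t^2*exp(5*t)/2 + t*exp(5*t)]
  [-2*t*exp(5*t), t*exp(5*t) + exp(5*t), t*exp(5*t)]
  [-2*t^2*exp(5*t) - 2*t*exp(5*t), t^2*exp(5*t) + 3*t*exp(5*t), t^2*exp(5*t) + t*exp(5*t) + exp(5*t)]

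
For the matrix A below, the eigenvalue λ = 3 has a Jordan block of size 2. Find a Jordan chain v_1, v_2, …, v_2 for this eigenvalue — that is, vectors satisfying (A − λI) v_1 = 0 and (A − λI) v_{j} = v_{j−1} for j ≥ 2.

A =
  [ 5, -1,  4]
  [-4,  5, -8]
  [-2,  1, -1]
A Jordan chain for λ = 3 of length 2:
v_1 = (2, -4, -2)ᵀ
v_2 = (1, 0, 0)ᵀ

Let N = A − (3)·I. We want v_2 with N^2 v_2 = 0 but N^1 v_2 ≠ 0; then v_{j-1} := N · v_j for j = 2, …, 2.

Pick v_2 = (1, 0, 0)ᵀ.
Then v_1 = N · v_2 = (2, -4, -2)ᵀ.

Sanity check: (A − (3)·I) v_1 = (0, 0, 0)ᵀ = 0. ✓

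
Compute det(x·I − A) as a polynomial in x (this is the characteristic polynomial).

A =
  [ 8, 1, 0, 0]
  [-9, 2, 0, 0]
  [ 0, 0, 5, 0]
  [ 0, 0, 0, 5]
x^4 - 20*x^3 + 150*x^2 - 500*x + 625

Expanding det(x·I − A) (e.g. by cofactor expansion or by noting that A is similar to its Jordan form J, which has the same characteristic polynomial as A) gives
  χ_A(x) = x^4 - 20*x^3 + 150*x^2 - 500*x + 625
which factors as (x - 5)^4. The eigenvalues (with algebraic multiplicities) are λ = 5 with multiplicity 4.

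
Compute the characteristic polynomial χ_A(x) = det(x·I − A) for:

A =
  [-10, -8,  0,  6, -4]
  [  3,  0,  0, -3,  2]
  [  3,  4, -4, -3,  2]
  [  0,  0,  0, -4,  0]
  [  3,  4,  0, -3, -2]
x^5 + 20*x^4 + 160*x^3 + 640*x^2 + 1280*x + 1024

Expanding det(x·I − A) (e.g. by cofactor expansion or by noting that A is similar to its Jordan form J, which has the same characteristic polynomial as A) gives
  χ_A(x) = x^5 + 20*x^4 + 160*x^3 + 640*x^2 + 1280*x + 1024
which factors as (x + 4)^5. The eigenvalues (with algebraic multiplicities) are λ = -4 with multiplicity 5.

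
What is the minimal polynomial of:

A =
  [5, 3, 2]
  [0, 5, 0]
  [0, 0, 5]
x^2 - 10*x + 25

The characteristic polynomial is χ_A(x) = (x - 5)^3, so the eigenvalues are known. The minimal polynomial is
  m_A(x) = Π_λ (x − λ)^{k_λ}
where k_λ is the size of the *largest* Jordan block for λ (equivalently, the smallest k with (A − λI)^k v = 0 for every generalised eigenvector v of λ).

  λ = 5: largest Jordan block has size 2, contributing (x − 5)^2

So m_A(x) = (x - 5)^2 = x^2 - 10*x + 25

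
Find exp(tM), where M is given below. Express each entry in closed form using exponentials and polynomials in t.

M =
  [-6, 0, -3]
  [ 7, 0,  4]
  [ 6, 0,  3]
e^{tM} =
  [-1 + 2*exp(-3*t), 0, -1 + exp(-3*t)]
  [t + 2 - 2*exp(-3*t), 1, t + 1 - exp(-3*t)]
  [2 - 2*exp(-3*t), 0, 2 - exp(-3*t)]

Strategy: write M = P · J · P⁻¹ where J is a Jordan canonical form, so e^{tM} = P · e^{tJ} · P⁻¹, and e^{tJ} can be computed block-by-block.

M has Jordan form
J =
  [-3, 0, 0]
  [ 0, 0, 1]
  [ 0, 0, 0]
(up to reordering of blocks).

Per-block formulas:
  For a 2×2 Jordan block J_2(0): exp(t · J_2(0)) = e^(0t)·(I + t·N), where N is the 2×2 nilpotent shift.
  For a 1×1 block at λ = -3: exp(t · [-3]) = [e^(-3t)].

After assembling e^{tJ} and conjugating by P, we get:

e^{tM} =
  [-1 + 2*exp(-3*t), 0, -1 + exp(-3*t)]
  [t + 2 - 2*exp(-3*t), 1, t + 1 - exp(-3*t)]
  [2 - 2*exp(-3*t), 0, 2 - exp(-3*t)]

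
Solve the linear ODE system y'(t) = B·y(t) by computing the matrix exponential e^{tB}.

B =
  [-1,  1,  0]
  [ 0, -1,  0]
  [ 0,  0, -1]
e^{tB} =
  [exp(-t), t*exp(-t), 0]
  [0, exp(-t), 0]
  [0, 0, exp(-t)]

Strategy: write B = P · J · P⁻¹ where J is a Jordan canonical form, so e^{tB} = P · e^{tJ} · P⁻¹, and e^{tJ} can be computed block-by-block.

B has Jordan form
J =
  [-1,  1,  0]
  [ 0, -1,  0]
  [ 0,  0, -1]
(up to reordering of blocks).

Per-block formulas:
  For a 1×1 block at λ = -1: exp(t · [-1]) = [e^(-1t)].
  For a 2×2 Jordan block J_2(-1): exp(t · J_2(-1)) = e^(-1t)·(I + t·N), where N is the 2×2 nilpotent shift.

After assembling e^{tJ} and conjugating by P, we get:

e^{tB} =
  [exp(-t), t*exp(-t), 0]
  [0, exp(-t), 0]
  [0, 0, exp(-t)]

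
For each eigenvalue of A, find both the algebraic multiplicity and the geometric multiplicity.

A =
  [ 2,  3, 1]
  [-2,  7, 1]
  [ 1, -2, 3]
λ = 4: alg = 3, geom = 1

Step 1 — factor the characteristic polynomial to read off the algebraic multiplicities:
  χ_A(x) = (x - 4)^3

Step 2 — compute geometric multiplicities via the rank-nullity identity g(λ) = n − rank(A − λI):
  rank(A − (4)·I) = 2, so dim ker(A − (4)·I) = n − 2 = 1

Summary:
  λ = 4: algebraic multiplicity = 3, geometric multiplicity = 1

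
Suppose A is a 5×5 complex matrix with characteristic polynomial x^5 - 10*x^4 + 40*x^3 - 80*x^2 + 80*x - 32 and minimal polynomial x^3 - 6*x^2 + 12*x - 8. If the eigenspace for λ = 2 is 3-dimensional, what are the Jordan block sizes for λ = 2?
Block sizes for λ = 2: [3, 1, 1]

Step 1 — from the characteristic polynomial, algebraic multiplicity of λ = 2 is 5. From dim ker(A − (2)·I) = 3, there are exactly 3 Jordan blocks for λ = 2.
Step 2 — from the minimal polynomial, the factor (x − 2)^3 tells us the largest block for λ = 2 has size 3.
Step 3 — with total size 5, 3 blocks, and largest block 3, the block sizes (in nonincreasing order) are [3, 1, 1].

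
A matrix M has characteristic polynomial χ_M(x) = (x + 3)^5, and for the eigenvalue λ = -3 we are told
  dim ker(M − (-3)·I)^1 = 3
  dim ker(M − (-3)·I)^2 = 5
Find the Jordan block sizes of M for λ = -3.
Block sizes for λ = -3: [2, 2, 1]

From the dimensions of kernels of powers, the number of Jordan blocks of size at least j is d_j − d_{j−1} where d_j = dim ker(N^j) (with d_0 = 0). Computing the differences gives [3, 2].
The number of blocks of size exactly k is (#blocks of size ≥ k) − (#blocks of size ≥ k + 1), so the partition is: 1 block(s) of size 1, 2 block(s) of size 2.
In nonincreasing order the block sizes are [2, 2, 1].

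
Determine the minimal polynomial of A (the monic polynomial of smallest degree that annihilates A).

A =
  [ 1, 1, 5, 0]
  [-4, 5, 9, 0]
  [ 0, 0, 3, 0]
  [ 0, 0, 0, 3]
x^3 - 9*x^2 + 27*x - 27

The characteristic polynomial is χ_A(x) = (x - 3)^4, so the eigenvalues are known. The minimal polynomial is
  m_A(x) = Π_λ (x − λ)^{k_λ}
where k_λ is the size of the *largest* Jordan block for λ (equivalently, the smallest k with (A − λI)^k v = 0 for every generalised eigenvector v of λ).

  λ = 3: largest Jordan block has size 3, contributing (x − 3)^3

So m_A(x) = (x - 3)^3 = x^3 - 9*x^2 + 27*x - 27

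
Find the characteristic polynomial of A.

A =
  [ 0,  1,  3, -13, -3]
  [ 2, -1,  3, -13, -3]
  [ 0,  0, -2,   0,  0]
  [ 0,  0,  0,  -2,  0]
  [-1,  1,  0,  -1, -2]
x^5 + 7*x^4 + 16*x^3 + 8*x^2 - 16*x - 16

Expanding det(x·I − A) (e.g. by cofactor expansion or by noting that A is similar to its Jordan form J, which has the same characteristic polynomial as A) gives
  χ_A(x) = x^5 + 7*x^4 + 16*x^3 + 8*x^2 - 16*x - 16
which factors as (x - 1)*(x + 2)^4. The eigenvalues (with algebraic multiplicities) are λ = -2 with multiplicity 4, λ = 1 with multiplicity 1.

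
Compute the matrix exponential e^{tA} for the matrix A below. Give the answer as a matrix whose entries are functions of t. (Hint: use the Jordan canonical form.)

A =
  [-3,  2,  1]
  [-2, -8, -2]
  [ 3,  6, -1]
e^{tA} =
  [t*exp(-4*t) + exp(-4*t), 2*t*exp(-4*t), t*exp(-4*t)]
  [-2*t*exp(-4*t), -4*t*exp(-4*t) + exp(-4*t), -2*t*exp(-4*t)]
  [3*t*exp(-4*t), 6*t*exp(-4*t), 3*t*exp(-4*t) + exp(-4*t)]

Strategy: write A = P · J · P⁻¹ where J is a Jordan canonical form, so e^{tA} = P · e^{tJ} · P⁻¹, and e^{tJ} can be computed block-by-block.

A has Jordan form
J =
  [-4,  1,  0]
  [ 0, -4,  0]
  [ 0,  0, -4]
(up to reordering of blocks).

Per-block formulas:
  For a 1×1 block at λ = -4: exp(t · [-4]) = [e^(-4t)].
  For a 2×2 Jordan block J_2(-4): exp(t · J_2(-4)) = e^(-4t)·(I + t·N), where N is the 2×2 nilpotent shift.

After assembling e^{tJ} and conjugating by P, we get:

e^{tA} =
  [t*exp(-4*t) + exp(-4*t), 2*t*exp(-4*t), t*exp(-4*t)]
  [-2*t*exp(-4*t), -4*t*exp(-4*t) + exp(-4*t), -2*t*exp(-4*t)]
  [3*t*exp(-4*t), 6*t*exp(-4*t), 3*t*exp(-4*t) + exp(-4*t)]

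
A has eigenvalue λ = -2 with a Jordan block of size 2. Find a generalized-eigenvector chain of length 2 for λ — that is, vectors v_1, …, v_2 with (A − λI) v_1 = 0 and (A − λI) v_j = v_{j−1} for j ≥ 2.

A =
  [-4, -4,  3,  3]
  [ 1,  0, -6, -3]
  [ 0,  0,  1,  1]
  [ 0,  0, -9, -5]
A Jordan chain for λ = -2 of length 2:
v_1 = (-2, 1, 0, 0)ᵀ
v_2 = (1, 0, 0, 0)ᵀ

Let N = A − (-2)·I. We want v_2 with N^2 v_2 = 0 but N^1 v_2 ≠ 0; then v_{j-1} := N · v_j for j = 2, …, 2.

Pick v_2 = (1, 0, 0, 0)ᵀ.
Then v_1 = N · v_2 = (-2, 1, 0, 0)ᵀ.

Sanity check: (A − (-2)·I) v_1 = (0, 0, 0, 0)ᵀ = 0. ✓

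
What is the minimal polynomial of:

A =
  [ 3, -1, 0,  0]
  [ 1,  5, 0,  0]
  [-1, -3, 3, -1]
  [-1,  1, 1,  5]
x^2 - 8*x + 16

The characteristic polynomial is χ_A(x) = (x - 4)^4, so the eigenvalues are known. The minimal polynomial is
  m_A(x) = Π_λ (x − λ)^{k_λ}
where k_λ is the size of the *largest* Jordan block for λ (equivalently, the smallest k with (A − λI)^k v = 0 for every generalised eigenvector v of λ).

  λ = 4: largest Jordan block has size 2, contributing (x − 4)^2

So m_A(x) = (x - 4)^2 = x^2 - 8*x + 16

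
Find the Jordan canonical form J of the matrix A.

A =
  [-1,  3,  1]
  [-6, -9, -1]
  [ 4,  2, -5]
J_3(-5)

The characteristic polynomial is
  det(x·I − A) = x^3 + 15*x^2 + 75*x + 125 = (x + 5)^3

Eigenvalues and multiplicities (the geometric multiplicity of λ is n − rank(A − λI), which equals the number of Jordan blocks for λ):
  λ = -5: algebraic multiplicity = 3, geometric multiplicity = 1

Determining the block sizes for each eigenvalue:
  λ = -5: one block (gm = 1), so the single block has size am = 3 → block sizes [3]

Assembling the blocks gives a Jordan form
J =
  [-5,  1,  0]
  [ 0, -5,  1]
  [ 0,  0, -5]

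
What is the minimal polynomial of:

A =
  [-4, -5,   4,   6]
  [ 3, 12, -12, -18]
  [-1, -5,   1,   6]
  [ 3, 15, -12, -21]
x^2 + 6*x + 9

The characteristic polynomial is χ_A(x) = (x + 3)^4, so the eigenvalues are known. The minimal polynomial is
  m_A(x) = Π_λ (x − λ)^{k_λ}
where k_λ is the size of the *largest* Jordan block for λ (equivalently, the smallest k with (A − λI)^k v = 0 for every generalised eigenvector v of λ).

  λ = -3: largest Jordan block has size 2, contributing (x + 3)^2

So m_A(x) = (x + 3)^2 = x^2 + 6*x + 9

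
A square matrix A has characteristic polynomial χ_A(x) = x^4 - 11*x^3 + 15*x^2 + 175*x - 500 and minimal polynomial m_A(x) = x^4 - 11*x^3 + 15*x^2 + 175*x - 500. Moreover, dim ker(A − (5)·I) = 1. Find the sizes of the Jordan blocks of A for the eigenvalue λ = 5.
Block sizes for λ = 5: [3]

Step 1 — from the characteristic polynomial, algebraic multiplicity of λ = 5 is 3. From dim ker(A − (5)·I) = 1, there are exactly 1 Jordan blocks for λ = 5.
Step 2 — from the minimal polynomial, the factor (x − 5)^3 tells us the largest block for λ = 5 has size 3.
Step 3 — with total size 3, 1 blocks, and largest block 3, the block sizes (in nonincreasing order) are [3].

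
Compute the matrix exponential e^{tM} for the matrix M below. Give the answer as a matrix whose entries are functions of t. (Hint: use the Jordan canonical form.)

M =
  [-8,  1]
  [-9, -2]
e^{tM} =
  [-3*t*exp(-5*t) + exp(-5*t), t*exp(-5*t)]
  [-9*t*exp(-5*t), 3*t*exp(-5*t) + exp(-5*t)]

Strategy: write M = P · J · P⁻¹ where J is a Jordan canonical form, so e^{tM} = P · e^{tJ} · P⁻¹, and e^{tJ} can be computed block-by-block.

M has Jordan form
J =
  [-5,  1]
  [ 0, -5]
(up to reordering of blocks).

Per-block formulas:
  For a 2×2 Jordan block J_2(-5): exp(t · J_2(-5)) = e^(-5t)·(I + t·N), where N is the 2×2 nilpotent shift.

After assembling e^{tJ} and conjugating by P, we get:

e^{tM} =
  [-3*t*exp(-5*t) + exp(-5*t), t*exp(-5*t)]
  [-9*t*exp(-5*t), 3*t*exp(-5*t) + exp(-5*t)]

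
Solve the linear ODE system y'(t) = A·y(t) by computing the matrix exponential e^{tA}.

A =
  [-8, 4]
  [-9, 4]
e^{tA} =
  [-6*t*exp(-2*t) + exp(-2*t), 4*t*exp(-2*t)]
  [-9*t*exp(-2*t), 6*t*exp(-2*t) + exp(-2*t)]

Strategy: write A = P · J · P⁻¹ where J is a Jordan canonical form, so e^{tA} = P · e^{tJ} · P⁻¹, and e^{tJ} can be computed block-by-block.

A has Jordan form
J =
  [-2,  1]
  [ 0, -2]
(up to reordering of blocks).

Per-block formulas:
  For a 2×2 Jordan block J_2(-2): exp(t · J_2(-2)) = e^(-2t)·(I + t·N), where N is the 2×2 nilpotent shift.

After assembling e^{tJ} and conjugating by P, we get:

e^{tA} =
  [-6*t*exp(-2*t) + exp(-2*t), 4*t*exp(-2*t)]
  [-9*t*exp(-2*t), 6*t*exp(-2*t) + exp(-2*t)]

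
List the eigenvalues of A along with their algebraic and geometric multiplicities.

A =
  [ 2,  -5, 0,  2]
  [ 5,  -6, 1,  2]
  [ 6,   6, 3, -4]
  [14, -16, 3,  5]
λ = 1: alg = 4, geom = 2

Step 1 — factor the characteristic polynomial to read off the algebraic multiplicities:
  χ_A(x) = (x - 1)^4

Step 2 — compute geometric multiplicities via the rank-nullity identity g(λ) = n − rank(A − λI):
  rank(A − (1)·I) = 2, so dim ker(A − (1)·I) = n − 2 = 2

Summary:
  λ = 1: algebraic multiplicity = 4, geometric multiplicity = 2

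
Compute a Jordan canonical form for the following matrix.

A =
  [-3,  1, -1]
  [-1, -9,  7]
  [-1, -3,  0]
J_3(-4)

The characteristic polynomial is
  det(x·I − A) = x^3 + 12*x^2 + 48*x + 64 = (x + 4)^3

Eigenvalues and multiplicities (the geometric multiplicity of λ is n − rank(A − λI), which equals the number of Jordan blocks for λ):
  λ = -4: algebraic multiplicity = 3, geometric multiplicity = 1

Determining the block sizes for each eigenvalue:
  λ = -4: one block (gm = 1), so the single block has size am = 3 → block sizes [3]

Assembling the blocks gives a Jordan form
J =
  [-4,  1,  0]
  [ 0, -4,  1]
  [ 0,  0, -4]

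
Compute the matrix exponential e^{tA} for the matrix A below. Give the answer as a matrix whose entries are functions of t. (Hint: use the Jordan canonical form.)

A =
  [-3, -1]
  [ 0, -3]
e^{tA} =
  [exp(-3*t), -t*exp(-3*t)]
  [0, exp(-3*t)]

Strategy: write A = P · J · P⁻¹ where J is a Jordan canonical form, so e^{tA} = P · e^{tJ} · P⁻¹, and e^{tJ} can be computed block-by-block.

A has Jordan form
J =
  [-3,  1]
  [ 0, -3]
(up to reordering of blocks).

Per-block formulas:
  For a 2×2 Jordan block J_2(-3): exp(t · J_2(-3)) = e^(-3t)·(I + t·N), where N is the 2×2 nilpotent shift.

After assembling e^{tJ} and conjugating by P, we get:

e^{tA} =
  [exp(-3*t), -t*exp(-3*t)]
  [0, exp(-3*t)]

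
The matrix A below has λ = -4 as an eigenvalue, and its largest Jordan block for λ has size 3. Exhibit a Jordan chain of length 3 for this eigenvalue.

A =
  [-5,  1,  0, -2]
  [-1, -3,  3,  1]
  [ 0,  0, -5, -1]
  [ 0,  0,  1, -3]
A Jordan chain for λ = -4 of length 3:
v_1 = (1, 1, 0, 0)ᵀ
v_2 = (0, 3, -1, 1)ᵀ
v_3 = (0, 0, 1, 0)ᵀ

Let N = A − (-4)·I. We want v_3 with N^3 v_3 = 0 but N^2 v_3 ≠ 0; then v_{j-1} := N · v_j for j = 3, …, 2.

Pick v_3 = (0, 0, 1, 0)ᵀ.
Then v_2 = N · v_3 = (0, 3, -1, 1)ᵀ.
Then v_1 = N · v_2 = (1, 1, 0, 0)ᵀ.

Sanity check: (A − (-4)·I) v_1 = (0, 0, 0, 0)ᵀ = 0. ✓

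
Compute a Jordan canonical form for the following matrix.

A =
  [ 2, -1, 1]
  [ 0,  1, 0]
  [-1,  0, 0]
J_3(1)

The characteristic polynomial is
  det(x·I − A) = x^3 - 3*x^2 + 3*x - 1 = (x - 1)^3

Eigenvalues and multiplicities (the geometric multiplicity of λ is n − rank(A − λI), which equals the number of Jordan blocks for λ):
  λ = 1: algebraic multiplicity = 3, geometric multiplicity = 1

Determining the block sizes for each eigenvalue:
  λ = 1: one block (gm = 1), so the single block has size am = 3 → block sizes [3]

Assembling the blocks gives a Jordan form
J =
  [1, 1, 0]
  [0, 1, 1]
  [0, 0, 1]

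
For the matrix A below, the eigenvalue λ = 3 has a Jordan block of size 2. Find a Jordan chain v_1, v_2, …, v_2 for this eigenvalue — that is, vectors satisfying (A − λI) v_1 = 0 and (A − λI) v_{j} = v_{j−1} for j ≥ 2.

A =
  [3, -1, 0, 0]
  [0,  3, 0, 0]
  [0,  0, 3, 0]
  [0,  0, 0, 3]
A Jordan chain for λ = 3 of length 2:
v_1 = (-1, 0, 0, 0)ᵀ
v_2 = (0, 1, 0, 0)ᵀ

Let N = A − (3)·I. We want v_2 with N^2 v_2 = 0 but N^1 v_2 ≠ 0; then v_{j-1} := N · v_j for j = 2, …, 2.

Pick v_2 = (0, 1, 0, 0)ᵀ.
Then v_1 = N · v_2 = (-1, 0, 0, 0)ᵀ.

Sanity check: (A − (3)·I) v_1 = (0, 0, 0, 0)ᵀ = 0. ✓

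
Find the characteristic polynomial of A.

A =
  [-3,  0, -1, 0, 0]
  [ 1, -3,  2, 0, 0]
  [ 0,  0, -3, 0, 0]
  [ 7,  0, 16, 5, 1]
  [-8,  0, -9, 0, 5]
x^5 - x^4 - 38*x^3 - 18*x^2 + 405*x + 675

Expanding det(x·I − A) (e.g. by cofactor expansion or by noting that A is similar to its Jordan form J, which has the same characteristic polynomial as A) gives
  χ_A(x) = x^5 - x^4 - 38*x^3 - 18*x^2 + 405*x + 675
which factors as (x - 5)^2*(x + 3)^3. The eigenvalues (with algebraic multiplicities) are λ = -3 with multiplicity 3, λ = 5 with multiplicity 2.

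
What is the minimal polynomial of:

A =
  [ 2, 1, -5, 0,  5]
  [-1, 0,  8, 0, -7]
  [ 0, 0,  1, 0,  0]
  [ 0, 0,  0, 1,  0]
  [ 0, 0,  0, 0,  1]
x^3 - 3*x^2 + 3*x - 1

The characteristic polynomial is χ_A(x) = (x - 1)^5, so the eigenvalues are known. The minimal polynomial is
  m_A(x) = Π_λ (x − λ)^{k_λ}
where k_λ is the size of the *largest* Jordan block for λ (equivalently, the smallest k with (A − λI)^k v = 0 for every generalised eigenvector v of λ).

  λ = 1: largest Jordan block has size 3, contributing (x − 1)^3

So m_A(x) = (x - 1)^3 = x^3 - 3*x^2 + 3*x - 1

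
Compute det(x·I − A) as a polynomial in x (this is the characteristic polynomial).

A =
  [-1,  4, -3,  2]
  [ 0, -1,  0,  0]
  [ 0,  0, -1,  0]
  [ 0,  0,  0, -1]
x^4 + 4*x^3 + 6*x^2 + 4*x + 1

Expanding det(x·I − A) (e.g. by cofactor expansion or by noting that A is similar to its Jordan form J, which has the same characteristic polynomial as A) gives
  χ_A(x) = x^4 + 4*x^3 + 6*x^2 + 4*x + 1
which factors as (x + 1)^4. The eigenvalues (with algebraic multiplicities) are λ = -1 with multiplicity 4.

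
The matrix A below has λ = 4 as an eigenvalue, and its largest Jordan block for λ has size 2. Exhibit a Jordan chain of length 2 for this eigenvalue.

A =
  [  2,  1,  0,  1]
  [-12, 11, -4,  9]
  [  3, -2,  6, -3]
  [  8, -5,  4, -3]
A Jordan chain for λ = 4 of length 2:
v_1 = (-2, -12, 3, 8)ᵀ
v_2 = (1, 0, 0, 0)ᵀ

Let N = A − (4)·I. We want v_2 with N^2 v_2 = 0 but N^1 v_2 ≠ 0; then v_{j-1} := N · v_j for j = 2, …, 2.

Pick v_2 = (1, 0, 0, 0)ᵀ.
Then v_1 = N · v_2 = (-2, -12, 3, 8)ᵀ.

Sanity check: (A − (4)·I) v_1 = (0, 0, 0, 0)ᵀ = 0. ✓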